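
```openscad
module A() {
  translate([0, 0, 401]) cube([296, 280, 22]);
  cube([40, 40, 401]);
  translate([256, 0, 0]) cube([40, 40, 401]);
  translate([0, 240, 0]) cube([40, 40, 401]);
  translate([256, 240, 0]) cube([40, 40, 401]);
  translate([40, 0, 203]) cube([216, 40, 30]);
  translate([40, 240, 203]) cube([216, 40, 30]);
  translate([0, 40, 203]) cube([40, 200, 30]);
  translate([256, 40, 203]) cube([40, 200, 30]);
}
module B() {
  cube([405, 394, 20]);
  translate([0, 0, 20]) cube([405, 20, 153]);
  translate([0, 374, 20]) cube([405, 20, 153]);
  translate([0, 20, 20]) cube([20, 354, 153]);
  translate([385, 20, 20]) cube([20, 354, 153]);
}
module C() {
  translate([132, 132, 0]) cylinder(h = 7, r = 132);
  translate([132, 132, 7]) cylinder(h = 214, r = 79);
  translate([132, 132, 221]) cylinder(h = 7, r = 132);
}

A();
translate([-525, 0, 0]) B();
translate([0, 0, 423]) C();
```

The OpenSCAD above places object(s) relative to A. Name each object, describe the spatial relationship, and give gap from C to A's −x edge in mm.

A is a stool. B is an open box. C is a spool. The open box is on the floor beside the stool on its −x side. The spool is on top of the stool. The gap from the spool to the stool's −x edge is 0 mm.

The spool's min-x is at 0; the stool's min-x is 0; gap = 0 mm.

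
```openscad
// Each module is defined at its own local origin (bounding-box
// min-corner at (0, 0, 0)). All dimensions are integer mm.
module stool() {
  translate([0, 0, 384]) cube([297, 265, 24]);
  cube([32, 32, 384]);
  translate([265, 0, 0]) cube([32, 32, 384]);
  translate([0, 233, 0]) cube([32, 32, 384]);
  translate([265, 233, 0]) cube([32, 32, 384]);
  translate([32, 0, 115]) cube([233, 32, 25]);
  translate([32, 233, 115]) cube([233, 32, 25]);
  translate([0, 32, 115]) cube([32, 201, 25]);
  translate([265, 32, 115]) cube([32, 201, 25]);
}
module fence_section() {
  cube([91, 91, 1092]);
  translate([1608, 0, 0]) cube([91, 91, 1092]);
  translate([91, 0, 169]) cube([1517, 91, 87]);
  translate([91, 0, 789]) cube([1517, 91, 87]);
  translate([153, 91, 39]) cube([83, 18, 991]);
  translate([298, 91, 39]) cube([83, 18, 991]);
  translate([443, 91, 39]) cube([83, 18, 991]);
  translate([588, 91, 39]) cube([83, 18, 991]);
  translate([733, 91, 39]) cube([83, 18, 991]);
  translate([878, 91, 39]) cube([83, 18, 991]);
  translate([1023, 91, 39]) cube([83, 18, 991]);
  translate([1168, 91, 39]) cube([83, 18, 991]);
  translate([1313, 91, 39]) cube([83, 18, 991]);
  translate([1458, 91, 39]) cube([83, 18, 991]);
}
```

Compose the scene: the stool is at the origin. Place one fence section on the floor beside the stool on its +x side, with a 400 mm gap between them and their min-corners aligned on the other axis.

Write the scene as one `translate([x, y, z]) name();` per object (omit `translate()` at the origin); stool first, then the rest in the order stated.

stool();
translate([697, 0, 0]) fence_section();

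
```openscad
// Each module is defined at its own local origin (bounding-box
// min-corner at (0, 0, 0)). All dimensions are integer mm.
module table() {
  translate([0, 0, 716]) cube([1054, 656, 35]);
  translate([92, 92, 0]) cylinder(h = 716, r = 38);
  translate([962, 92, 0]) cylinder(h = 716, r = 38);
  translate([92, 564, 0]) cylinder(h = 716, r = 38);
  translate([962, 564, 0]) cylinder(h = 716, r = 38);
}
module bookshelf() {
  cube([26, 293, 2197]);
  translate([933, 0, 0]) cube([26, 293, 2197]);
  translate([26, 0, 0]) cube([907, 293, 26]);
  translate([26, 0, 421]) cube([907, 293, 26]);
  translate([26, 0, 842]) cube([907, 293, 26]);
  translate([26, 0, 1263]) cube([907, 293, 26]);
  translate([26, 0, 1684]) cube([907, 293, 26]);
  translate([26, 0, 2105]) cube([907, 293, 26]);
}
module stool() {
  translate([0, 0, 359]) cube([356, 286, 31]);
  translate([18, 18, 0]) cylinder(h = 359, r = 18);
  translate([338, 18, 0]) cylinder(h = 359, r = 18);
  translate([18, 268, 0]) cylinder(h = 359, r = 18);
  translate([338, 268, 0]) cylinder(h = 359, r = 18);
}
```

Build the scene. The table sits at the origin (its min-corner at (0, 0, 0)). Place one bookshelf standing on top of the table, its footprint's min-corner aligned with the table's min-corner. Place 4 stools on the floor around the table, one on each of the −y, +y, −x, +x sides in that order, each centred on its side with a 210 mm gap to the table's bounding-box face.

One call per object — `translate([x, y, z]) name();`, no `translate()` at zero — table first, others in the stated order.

table();
translate([0, 0, 751]) bookshelf();
translate([349, -496, 0]) stool();
translate([349, 866, 0]) stool();
translate([-566, 185, 0]) stool();
translate([1264, 185, 0]) stool();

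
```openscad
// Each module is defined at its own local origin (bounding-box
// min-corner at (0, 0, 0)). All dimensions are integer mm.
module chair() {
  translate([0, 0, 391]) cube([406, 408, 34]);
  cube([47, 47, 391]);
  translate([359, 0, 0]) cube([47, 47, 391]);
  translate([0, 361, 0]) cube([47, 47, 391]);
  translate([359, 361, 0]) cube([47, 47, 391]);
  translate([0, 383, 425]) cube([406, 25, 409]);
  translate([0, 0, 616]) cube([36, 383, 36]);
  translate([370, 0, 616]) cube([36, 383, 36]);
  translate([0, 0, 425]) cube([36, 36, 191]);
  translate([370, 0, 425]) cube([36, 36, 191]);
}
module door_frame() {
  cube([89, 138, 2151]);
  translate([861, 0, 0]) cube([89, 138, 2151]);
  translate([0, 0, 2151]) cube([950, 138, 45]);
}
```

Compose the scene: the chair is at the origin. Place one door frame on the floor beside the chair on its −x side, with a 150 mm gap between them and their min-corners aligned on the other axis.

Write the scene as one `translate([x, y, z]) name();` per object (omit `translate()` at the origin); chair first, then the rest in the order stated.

chair();
translate([-1100, 0, 0]) door_frame();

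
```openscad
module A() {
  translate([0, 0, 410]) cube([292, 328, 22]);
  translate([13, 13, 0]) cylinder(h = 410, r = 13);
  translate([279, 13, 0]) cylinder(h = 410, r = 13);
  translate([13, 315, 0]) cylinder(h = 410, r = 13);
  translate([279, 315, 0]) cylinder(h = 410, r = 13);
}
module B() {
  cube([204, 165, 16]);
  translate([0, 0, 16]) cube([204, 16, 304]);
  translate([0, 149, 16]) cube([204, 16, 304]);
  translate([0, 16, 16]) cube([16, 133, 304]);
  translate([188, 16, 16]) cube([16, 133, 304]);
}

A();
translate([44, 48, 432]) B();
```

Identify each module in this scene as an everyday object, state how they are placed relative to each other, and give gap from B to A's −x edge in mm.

The open box's min-x is at 44; the stool's min-x is 0; gap = 44 mm.

A is a stool. B is an open box. The open box is on top of the stool. The gap from the open box to the stool's −x edge is 44 mm.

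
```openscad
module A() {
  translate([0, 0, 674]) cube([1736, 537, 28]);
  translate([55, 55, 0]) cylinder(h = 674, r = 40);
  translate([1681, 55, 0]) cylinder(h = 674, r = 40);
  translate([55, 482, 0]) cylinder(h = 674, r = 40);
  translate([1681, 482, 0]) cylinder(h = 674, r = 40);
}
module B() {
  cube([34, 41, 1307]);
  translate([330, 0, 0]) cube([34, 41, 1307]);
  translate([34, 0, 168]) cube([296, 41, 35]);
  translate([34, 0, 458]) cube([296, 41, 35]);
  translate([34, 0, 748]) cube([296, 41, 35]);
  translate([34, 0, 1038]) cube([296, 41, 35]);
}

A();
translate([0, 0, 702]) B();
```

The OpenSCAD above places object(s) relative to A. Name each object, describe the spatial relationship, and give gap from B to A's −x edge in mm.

The ladder's min-x is at 0; the table's min-x is 0; gap = 0 mm.

A is a table. B is a ladder. The ladder is on top of the table. The gap from the ladder to the table's −x edge is 0 mm.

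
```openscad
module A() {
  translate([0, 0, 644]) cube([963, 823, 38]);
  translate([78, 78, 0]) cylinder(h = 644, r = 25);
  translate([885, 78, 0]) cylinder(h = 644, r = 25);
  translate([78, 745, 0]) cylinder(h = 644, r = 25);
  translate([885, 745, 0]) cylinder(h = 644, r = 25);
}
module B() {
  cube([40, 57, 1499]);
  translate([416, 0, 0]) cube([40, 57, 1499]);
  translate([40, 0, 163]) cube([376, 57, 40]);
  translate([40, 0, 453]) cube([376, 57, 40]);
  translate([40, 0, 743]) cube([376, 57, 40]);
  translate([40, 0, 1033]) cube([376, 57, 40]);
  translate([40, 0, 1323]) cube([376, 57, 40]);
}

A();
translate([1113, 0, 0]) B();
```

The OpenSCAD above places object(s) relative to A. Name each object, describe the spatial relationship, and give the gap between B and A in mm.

A is a table. B is a ladder. The ladder is on the floor beside the table on its +x side. The gap between the ladder and the table is 150 mm.

The ladder's nearest face is 150 mm from the table's +x face.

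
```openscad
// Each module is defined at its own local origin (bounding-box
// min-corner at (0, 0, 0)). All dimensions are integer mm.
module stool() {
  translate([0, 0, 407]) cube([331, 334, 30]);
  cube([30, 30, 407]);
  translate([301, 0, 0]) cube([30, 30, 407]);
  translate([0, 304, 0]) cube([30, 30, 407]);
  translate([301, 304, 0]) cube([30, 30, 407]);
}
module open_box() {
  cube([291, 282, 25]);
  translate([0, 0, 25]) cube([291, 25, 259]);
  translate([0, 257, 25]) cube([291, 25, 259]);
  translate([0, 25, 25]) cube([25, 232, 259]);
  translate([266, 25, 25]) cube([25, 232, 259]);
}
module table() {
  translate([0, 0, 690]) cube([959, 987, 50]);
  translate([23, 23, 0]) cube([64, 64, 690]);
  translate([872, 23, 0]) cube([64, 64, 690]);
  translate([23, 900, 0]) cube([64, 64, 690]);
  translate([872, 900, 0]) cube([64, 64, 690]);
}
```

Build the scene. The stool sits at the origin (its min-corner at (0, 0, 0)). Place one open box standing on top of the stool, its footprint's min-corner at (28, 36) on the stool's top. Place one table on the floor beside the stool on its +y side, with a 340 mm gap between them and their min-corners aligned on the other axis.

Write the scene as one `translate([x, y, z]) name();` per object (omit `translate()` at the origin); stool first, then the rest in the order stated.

stool();
translate([28, 36, 437]) open_box();
translate([0, 674, 0]) table();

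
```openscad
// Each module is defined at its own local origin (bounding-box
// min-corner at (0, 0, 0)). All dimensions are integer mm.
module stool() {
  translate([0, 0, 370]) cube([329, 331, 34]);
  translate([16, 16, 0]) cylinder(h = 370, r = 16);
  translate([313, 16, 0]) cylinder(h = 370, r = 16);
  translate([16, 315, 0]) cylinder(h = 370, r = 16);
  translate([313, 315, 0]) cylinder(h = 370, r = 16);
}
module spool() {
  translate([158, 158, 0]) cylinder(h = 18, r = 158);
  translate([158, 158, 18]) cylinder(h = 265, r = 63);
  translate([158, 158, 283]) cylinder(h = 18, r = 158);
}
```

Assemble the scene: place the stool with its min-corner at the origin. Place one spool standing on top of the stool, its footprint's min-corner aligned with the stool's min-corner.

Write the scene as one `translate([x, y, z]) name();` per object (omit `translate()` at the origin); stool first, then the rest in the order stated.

stool();
translate([0, 0, 404]) spool();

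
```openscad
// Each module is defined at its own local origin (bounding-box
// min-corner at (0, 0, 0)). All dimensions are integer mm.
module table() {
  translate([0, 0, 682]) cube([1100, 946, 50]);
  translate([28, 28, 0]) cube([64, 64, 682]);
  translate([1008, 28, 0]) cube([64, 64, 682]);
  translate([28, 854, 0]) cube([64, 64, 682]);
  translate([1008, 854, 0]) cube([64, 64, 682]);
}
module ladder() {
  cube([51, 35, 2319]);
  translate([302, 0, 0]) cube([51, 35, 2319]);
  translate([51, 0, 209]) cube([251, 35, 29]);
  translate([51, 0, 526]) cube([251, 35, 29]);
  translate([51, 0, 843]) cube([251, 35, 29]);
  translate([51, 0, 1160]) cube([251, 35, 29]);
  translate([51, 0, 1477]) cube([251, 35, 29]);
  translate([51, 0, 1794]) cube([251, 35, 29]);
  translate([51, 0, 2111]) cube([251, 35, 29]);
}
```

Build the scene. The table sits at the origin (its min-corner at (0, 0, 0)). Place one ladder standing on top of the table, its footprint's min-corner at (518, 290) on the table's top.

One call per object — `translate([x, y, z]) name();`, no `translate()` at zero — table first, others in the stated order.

table();
translate([518, 290, 732]) ladder();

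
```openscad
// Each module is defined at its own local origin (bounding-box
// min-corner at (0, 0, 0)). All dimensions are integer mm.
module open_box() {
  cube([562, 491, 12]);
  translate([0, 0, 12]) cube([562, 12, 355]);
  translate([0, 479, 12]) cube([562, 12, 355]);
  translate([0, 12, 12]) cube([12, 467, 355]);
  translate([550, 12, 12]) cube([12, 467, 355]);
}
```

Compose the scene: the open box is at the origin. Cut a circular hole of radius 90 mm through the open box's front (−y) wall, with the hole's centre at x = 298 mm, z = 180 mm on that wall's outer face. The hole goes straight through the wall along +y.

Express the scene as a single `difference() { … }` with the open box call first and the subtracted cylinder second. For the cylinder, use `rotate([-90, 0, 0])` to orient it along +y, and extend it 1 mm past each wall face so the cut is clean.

difference() {
  open_box();
  translate([298, -1, 180]) rotate([-90, 0, 0]) cylinder(h = 14, r = 90);
}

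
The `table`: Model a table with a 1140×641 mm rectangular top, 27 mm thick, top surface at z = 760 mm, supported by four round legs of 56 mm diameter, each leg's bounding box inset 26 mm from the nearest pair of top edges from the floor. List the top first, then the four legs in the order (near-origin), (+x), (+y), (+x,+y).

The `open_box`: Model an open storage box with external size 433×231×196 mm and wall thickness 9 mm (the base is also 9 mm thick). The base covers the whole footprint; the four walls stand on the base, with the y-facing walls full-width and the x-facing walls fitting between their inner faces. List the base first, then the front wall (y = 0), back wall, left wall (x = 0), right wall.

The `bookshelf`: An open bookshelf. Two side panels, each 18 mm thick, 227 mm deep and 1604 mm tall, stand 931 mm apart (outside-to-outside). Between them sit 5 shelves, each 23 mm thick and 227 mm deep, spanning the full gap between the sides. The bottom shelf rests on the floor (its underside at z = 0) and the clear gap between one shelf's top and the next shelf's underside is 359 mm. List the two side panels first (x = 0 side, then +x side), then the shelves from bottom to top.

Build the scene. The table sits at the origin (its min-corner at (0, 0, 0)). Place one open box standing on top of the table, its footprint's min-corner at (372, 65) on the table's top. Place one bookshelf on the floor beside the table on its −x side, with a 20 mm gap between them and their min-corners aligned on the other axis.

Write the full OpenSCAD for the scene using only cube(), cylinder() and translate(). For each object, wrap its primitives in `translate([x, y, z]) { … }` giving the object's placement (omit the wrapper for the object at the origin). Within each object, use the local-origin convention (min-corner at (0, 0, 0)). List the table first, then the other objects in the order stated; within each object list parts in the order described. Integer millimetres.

translate([0, 0, 733]) cube([1140, 641, 27]);
translate([54, 54, 0]) cylinder(h = 733, r = 28);
translate([1086, 54, 0]) cylinder(h = 733, r = 28);
translate([54, 587, 0]) cylinder(h = 733, r = 28);
translate([1086, 587, 0]) cylinder(h = 733, r = 28);
translate([372, 65, 760]) {
  cube([433, 231, 9]);
  translate([0, 0, 9]) cube([433, 9, 187]);
  translate([0, 222, 9]) cube([433, 9, 187]);
  translate([0, 9, 9]) cube([9, 213, 187]);
  translate([424, 9, 9]) cube([9, 213, 187]);
}
translate([-951, 0, 0]) {
  cube([18, 227, 1604]);
  translate([913, 0, 0]) cube([18, 227, 1604]);
  translate([18, 0, 0]) cube([895, 227, 23]);
  translate([18, 0, 382]) cube([895, 227, 23]);
  translate([18, 0, 764]) cube([895, 227, 23]);
  translate([18, 0, 1146]) cube([895, 227, 23]);
  translate([18, 0, 1528]) cube([895, 227, 23]);
}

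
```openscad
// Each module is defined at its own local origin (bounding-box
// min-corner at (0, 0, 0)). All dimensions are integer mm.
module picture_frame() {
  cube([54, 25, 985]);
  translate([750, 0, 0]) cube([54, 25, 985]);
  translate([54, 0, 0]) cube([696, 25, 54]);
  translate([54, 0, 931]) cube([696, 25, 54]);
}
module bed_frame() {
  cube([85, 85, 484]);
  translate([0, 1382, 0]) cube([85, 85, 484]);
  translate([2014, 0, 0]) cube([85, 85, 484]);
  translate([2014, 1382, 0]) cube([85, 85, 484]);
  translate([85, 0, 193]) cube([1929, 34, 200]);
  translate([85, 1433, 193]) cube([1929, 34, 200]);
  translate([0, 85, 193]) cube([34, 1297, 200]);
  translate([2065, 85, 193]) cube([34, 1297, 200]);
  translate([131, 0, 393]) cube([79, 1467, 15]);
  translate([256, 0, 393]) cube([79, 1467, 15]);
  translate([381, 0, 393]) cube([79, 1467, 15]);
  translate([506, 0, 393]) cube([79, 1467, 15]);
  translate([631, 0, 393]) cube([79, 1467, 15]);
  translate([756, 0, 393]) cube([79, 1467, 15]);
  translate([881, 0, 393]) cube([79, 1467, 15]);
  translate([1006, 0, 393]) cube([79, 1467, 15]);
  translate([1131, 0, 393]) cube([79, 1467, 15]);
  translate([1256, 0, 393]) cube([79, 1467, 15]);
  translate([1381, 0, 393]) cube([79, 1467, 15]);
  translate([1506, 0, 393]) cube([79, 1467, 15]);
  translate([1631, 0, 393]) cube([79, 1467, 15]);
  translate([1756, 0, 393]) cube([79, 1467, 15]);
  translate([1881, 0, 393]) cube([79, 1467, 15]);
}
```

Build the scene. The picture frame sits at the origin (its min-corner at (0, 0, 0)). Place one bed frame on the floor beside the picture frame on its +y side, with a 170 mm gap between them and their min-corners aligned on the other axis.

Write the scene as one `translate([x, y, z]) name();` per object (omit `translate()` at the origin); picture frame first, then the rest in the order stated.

picture_frame();
translate([0, 195, 0]) bed_frame();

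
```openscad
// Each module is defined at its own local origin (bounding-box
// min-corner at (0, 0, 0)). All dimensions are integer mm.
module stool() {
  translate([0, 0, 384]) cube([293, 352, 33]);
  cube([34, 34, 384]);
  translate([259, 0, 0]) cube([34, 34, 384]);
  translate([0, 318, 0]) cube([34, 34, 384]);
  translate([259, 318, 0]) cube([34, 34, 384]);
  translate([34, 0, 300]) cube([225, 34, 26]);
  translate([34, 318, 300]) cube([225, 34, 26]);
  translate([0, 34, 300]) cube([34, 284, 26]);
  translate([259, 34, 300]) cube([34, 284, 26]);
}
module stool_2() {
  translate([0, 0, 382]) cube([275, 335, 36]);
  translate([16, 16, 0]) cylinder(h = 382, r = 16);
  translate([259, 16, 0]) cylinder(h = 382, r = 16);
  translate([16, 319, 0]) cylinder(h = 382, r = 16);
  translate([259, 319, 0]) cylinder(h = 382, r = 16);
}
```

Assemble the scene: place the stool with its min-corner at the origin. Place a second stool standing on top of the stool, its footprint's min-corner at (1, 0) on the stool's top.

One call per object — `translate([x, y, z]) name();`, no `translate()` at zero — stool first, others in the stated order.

stool();
translate([1, 0, 417]) stool_2();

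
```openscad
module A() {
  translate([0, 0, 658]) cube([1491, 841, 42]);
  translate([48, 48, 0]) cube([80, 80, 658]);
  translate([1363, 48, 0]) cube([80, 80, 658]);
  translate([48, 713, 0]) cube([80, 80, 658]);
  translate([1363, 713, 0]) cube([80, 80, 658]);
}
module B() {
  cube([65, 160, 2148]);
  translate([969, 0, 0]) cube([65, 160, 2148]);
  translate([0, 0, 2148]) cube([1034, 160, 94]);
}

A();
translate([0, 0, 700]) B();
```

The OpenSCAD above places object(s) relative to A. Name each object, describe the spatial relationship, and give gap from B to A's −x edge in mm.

The door frame's min-x is at 0; the table's min-x is 0; gap = 0 mm.

A is a table. B is a door frame. The door frame is on top of the table. The gap from the door frame to the table's −x edge is 0 mm.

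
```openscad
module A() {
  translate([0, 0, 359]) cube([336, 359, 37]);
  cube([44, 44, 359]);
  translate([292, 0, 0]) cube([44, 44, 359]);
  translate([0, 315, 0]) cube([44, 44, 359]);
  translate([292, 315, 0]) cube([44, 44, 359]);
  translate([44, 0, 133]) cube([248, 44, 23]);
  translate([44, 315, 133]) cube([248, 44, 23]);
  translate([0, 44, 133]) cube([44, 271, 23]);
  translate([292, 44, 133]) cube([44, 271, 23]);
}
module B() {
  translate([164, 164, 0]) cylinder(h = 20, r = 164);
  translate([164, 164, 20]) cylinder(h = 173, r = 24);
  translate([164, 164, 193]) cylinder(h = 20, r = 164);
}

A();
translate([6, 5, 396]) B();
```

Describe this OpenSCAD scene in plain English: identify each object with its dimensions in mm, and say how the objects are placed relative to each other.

A is a four-legged stool. The seat is a 336×359×37 mm slab whose top surface is at z = 396 mm; four square legs, each 44×44 mm in cross-section, run from the floor (z = 0) to the underside of the seat, each flush with a corner of the seat. Four stretchers, 44 mm wide and 23 mm tall, connect adjacent legs with their undersides at z = 133 mm, each running between the inner faces of the legs it joins and aligned with the legs' outer faces on the other axis.

B is a spool: two coaxial disc flanges of radius 164 mm and thickness 20 mm, joined by a core cylinder of radius 24 mm and height 173 mm. The lower flange rests on z = 0 and the three cylinders share a vertical axis.

The spool is on top of the stool.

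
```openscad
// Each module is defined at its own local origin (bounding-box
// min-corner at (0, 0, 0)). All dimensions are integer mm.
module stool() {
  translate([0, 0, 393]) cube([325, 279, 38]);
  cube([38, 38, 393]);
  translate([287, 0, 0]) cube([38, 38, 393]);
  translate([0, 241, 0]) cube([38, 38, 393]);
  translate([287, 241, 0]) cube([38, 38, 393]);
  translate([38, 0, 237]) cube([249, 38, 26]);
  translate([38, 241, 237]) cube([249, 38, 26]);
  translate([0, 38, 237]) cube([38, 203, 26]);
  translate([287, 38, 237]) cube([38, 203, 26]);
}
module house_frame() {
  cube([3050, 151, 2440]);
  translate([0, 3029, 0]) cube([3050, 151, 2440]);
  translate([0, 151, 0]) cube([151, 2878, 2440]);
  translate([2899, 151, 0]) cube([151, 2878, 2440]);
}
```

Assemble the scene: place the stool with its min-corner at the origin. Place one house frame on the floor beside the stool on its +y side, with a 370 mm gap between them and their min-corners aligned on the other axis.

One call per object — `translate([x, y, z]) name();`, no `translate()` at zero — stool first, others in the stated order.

stool();
translate([0, 649, 0]) house_frame();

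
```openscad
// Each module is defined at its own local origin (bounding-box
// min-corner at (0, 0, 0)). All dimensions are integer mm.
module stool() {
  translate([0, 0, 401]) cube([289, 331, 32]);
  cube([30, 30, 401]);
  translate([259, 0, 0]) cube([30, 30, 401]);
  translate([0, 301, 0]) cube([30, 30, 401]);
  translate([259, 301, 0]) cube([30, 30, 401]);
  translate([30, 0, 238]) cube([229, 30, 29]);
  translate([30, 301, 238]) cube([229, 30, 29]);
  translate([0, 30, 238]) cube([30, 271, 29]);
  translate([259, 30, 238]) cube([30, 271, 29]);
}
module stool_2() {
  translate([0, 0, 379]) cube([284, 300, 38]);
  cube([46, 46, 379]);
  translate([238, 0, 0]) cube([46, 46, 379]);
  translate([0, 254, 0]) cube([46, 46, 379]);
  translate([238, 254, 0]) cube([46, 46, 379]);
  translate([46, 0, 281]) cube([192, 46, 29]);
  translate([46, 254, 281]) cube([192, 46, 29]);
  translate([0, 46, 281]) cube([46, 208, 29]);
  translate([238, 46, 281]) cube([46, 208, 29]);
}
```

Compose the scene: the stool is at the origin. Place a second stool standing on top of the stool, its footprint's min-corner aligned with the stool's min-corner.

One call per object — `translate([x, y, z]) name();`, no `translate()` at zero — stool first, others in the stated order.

stool();
translate([0, 0, 433]) stool_2();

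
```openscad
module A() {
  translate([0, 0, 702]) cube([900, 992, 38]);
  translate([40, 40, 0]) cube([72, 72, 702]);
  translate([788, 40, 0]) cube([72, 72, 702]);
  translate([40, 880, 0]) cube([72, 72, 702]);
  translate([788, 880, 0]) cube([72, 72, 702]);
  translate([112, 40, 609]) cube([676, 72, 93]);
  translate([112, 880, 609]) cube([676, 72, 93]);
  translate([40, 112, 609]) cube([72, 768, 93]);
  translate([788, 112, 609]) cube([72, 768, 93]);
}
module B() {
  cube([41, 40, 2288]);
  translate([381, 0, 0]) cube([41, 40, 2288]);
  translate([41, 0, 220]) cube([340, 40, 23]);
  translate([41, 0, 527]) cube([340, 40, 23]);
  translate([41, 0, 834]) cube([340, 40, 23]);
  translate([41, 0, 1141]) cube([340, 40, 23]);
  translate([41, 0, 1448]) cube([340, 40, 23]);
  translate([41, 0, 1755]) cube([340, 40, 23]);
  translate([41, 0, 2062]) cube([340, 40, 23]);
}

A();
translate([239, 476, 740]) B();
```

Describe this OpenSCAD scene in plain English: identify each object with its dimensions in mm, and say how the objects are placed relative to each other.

A is a rectangular dining table. The top is 900×992×38 mm with its upper surface at z = 740 mm. It stands on four 72×72 mm square legs, each inset 40 mm from the nearest pair of top edges, running from the floor to the underside of the top. Four apron rails, 72 mm thick and 93 mm tall, run between adjacent legs with their top edges flush with the underside of the top and their outer faces flush with the legs' outer faces.

B is a straight ladder. Two 41×40 mm vertical rails, 2288 mm tall, stand 422 mm apart (outside-to-outside) with their front faces coplanar on the −y side. 7 rungs, each 40 mm deep and 23 mm tall, span between the inner faces of the rails, front faces flush with the rails. The lowest rung's underside is at z = 220 mm and rungs are spaced 307 mm apart (underside to underside).

The ladder is on top of the table, centred.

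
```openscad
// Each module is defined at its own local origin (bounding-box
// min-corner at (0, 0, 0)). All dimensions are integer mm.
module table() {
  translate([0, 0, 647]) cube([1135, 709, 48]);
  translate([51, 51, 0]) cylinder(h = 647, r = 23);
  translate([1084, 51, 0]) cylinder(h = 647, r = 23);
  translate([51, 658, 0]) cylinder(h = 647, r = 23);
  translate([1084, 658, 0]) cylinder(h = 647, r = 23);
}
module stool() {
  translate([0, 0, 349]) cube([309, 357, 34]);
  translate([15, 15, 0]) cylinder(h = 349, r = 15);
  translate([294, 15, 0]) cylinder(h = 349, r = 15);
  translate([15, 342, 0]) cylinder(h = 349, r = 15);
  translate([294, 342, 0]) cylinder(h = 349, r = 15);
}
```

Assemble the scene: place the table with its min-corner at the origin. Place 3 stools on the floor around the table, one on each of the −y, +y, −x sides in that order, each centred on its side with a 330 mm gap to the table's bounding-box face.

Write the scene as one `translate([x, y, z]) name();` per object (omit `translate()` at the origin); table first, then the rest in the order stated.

table();
translate([413, -687, 0]) stool();
translate([413, 1039, 0]) stool();
translate([-639, 176, 0]) stool();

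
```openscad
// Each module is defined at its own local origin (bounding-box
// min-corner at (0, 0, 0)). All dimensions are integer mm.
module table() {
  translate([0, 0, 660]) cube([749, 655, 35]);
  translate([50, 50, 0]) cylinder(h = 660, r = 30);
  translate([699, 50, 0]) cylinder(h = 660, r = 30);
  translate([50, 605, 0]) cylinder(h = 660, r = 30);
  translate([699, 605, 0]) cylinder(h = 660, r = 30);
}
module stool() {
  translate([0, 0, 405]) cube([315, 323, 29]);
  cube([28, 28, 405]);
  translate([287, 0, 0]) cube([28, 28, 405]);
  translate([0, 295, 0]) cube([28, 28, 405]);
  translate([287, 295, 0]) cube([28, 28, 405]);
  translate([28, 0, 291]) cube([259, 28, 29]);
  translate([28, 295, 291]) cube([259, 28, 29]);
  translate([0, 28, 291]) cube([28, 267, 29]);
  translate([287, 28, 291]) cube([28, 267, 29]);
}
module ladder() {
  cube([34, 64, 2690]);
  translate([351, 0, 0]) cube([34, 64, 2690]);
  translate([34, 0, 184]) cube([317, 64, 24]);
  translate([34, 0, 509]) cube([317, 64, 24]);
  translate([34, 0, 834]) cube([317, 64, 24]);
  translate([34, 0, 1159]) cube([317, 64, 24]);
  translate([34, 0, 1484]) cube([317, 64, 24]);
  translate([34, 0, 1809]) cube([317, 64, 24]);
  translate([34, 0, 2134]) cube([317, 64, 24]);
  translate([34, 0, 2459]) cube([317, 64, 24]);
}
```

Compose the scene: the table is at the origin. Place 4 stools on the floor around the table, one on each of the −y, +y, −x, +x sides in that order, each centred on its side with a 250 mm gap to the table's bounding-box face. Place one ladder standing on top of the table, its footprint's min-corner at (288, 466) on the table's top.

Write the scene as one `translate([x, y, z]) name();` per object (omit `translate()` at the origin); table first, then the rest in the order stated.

table();
translate([217, -573, 0]) stool();
translate([217, 905, 0]) stool();
translate([-565, 166, 0]) stool();
translate([999, 166, 0]) stool();
translate([288, 466, 695]) ladder();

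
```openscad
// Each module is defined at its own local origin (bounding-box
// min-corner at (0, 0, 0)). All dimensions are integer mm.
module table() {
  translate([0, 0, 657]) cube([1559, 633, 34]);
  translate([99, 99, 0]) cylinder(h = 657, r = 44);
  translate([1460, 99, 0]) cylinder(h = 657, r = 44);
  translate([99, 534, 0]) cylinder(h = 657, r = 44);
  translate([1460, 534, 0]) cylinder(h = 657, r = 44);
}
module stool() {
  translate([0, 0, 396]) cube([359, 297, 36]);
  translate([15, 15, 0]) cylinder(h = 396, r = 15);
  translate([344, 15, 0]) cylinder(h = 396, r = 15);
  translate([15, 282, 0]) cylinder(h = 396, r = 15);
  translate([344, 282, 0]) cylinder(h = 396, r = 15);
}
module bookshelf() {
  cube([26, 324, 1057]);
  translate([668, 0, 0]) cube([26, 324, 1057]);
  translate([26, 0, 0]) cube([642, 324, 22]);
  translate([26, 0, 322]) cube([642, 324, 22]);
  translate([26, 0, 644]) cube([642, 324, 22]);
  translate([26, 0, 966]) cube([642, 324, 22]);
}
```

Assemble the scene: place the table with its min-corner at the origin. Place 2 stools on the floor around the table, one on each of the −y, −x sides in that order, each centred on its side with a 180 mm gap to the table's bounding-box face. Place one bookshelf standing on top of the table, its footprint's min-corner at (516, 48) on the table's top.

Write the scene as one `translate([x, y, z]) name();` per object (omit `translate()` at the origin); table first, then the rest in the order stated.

table();
translate([600, -477, 0]) stool();
translate([-539, 168, 0]) stool();
translate([516, 48, 691]) bookshelf();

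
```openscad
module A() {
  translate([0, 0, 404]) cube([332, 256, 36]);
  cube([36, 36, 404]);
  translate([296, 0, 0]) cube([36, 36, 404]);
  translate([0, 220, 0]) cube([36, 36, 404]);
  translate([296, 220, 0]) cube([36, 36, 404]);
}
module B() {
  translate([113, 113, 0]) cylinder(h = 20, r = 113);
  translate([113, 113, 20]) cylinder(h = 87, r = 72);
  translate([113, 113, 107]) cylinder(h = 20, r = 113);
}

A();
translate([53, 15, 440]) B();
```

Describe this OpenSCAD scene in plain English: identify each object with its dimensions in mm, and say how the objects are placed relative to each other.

A is a simple wooden stool: a rectangular seat 332 mm (x) by 256 mm (y), 36 mm thick, top face at z = 440 mm, on four square legs, each 36×36 mm in cross-section. The legs rest on z = 0, each flush with a corner of the seat.

B is a spool: two coaxial disc flanges of radius 113 mm and thickness 20 mm, joined by a core cylinder of radius 72 mm and height 87 mm. The lower flange rests on z = 0 and the three cylinders share a vertical axis.

The spool is on top of the stool, centred.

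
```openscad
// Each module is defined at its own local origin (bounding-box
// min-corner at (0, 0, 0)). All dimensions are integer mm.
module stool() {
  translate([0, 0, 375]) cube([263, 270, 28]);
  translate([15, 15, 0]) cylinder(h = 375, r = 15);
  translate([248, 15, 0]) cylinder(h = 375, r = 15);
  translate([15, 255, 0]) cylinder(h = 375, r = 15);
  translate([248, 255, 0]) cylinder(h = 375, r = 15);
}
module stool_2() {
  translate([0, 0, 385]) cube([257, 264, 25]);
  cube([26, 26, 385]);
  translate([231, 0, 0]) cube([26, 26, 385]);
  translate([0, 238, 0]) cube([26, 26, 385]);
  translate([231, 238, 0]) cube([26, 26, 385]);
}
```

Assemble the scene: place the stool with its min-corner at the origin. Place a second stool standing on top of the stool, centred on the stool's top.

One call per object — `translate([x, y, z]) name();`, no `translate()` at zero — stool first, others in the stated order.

stool();
translate([3, 3, 403]) stool_2();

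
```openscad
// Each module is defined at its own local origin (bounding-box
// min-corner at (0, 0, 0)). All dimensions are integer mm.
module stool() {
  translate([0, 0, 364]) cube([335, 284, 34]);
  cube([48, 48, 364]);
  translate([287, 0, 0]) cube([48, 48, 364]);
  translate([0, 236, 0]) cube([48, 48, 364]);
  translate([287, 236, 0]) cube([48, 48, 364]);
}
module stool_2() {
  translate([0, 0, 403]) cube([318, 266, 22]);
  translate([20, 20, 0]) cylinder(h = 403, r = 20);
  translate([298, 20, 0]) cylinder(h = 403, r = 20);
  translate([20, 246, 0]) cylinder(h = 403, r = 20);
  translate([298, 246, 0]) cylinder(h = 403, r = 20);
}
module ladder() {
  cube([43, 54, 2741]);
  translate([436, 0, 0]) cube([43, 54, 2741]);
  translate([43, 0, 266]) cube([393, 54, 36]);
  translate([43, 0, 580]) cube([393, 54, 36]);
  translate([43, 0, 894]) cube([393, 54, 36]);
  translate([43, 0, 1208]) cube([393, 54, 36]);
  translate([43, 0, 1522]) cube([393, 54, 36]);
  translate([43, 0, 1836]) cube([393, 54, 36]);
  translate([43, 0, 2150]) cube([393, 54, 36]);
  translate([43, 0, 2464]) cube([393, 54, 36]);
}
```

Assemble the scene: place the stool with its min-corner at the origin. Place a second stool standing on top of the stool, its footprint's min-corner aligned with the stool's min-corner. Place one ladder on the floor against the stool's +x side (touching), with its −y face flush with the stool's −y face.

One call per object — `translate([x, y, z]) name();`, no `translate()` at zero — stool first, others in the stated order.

stool();
translate([0, 0, 398]) stool_2();
translate([335, 0, 0]) ladder();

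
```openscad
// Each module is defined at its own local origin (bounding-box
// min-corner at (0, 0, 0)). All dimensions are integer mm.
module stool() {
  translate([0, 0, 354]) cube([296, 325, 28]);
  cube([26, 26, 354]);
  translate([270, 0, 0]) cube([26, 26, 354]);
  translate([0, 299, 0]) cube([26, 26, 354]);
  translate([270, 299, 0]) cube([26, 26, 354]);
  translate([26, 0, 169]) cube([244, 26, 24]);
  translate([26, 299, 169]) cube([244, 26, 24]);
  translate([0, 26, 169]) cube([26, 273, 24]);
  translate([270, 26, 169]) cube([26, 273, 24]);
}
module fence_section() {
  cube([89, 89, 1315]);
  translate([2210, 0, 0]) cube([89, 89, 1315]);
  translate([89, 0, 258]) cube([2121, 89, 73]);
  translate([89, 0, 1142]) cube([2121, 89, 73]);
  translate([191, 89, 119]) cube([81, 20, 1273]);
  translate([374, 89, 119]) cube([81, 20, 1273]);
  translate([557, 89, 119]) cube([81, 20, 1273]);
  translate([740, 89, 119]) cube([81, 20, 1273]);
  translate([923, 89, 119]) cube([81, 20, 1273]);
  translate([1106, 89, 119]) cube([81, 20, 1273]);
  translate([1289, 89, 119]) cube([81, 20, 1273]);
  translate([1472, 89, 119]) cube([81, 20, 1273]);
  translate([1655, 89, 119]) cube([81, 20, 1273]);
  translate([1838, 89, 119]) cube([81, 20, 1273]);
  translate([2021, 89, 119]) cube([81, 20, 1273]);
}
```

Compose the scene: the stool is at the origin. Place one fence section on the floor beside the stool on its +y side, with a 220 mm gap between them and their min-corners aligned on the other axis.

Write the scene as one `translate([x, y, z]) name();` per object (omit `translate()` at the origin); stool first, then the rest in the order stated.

stool();
translate([0, 545, 0]) fence_section();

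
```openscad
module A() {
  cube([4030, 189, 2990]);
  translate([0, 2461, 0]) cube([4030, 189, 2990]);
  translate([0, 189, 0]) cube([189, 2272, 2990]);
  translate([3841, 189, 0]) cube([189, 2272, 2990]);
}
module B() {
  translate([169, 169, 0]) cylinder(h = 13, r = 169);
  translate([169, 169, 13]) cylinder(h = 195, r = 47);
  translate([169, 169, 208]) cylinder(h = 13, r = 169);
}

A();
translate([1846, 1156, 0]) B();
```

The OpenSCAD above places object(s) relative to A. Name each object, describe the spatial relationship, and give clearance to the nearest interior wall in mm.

Clearances: x = 1657, y = 967; minimum 967 mm.

A is a house frame. B is a spool. The spool sits inside the house frame, centred. The clearance to the nearest interior wall is 967 mm.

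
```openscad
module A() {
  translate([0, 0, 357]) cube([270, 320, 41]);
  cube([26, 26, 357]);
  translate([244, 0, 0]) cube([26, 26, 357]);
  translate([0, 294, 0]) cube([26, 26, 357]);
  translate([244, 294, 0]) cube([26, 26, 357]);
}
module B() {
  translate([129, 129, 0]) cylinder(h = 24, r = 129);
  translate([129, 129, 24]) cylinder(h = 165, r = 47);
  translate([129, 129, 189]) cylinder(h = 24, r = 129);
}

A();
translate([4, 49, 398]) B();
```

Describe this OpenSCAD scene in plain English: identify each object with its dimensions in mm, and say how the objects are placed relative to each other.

A is a four-legged stool. The seat is 270×320 mm, 41 mm thick, top at z = 398 mm. It stands on four square legs, each 26×26 mm in cross-section, from z = 0 to the seat underside, each flush with a corner of the seat.

B is a spool: two coaxial disc flanges of radius 129 mm and thickness 24 mm, joined by a core cylinder of radius 47 mm and height 165 mm. The lower flange rests on z = 0 and the three cylinders share a vertical axis.

The spool is on top of the stool.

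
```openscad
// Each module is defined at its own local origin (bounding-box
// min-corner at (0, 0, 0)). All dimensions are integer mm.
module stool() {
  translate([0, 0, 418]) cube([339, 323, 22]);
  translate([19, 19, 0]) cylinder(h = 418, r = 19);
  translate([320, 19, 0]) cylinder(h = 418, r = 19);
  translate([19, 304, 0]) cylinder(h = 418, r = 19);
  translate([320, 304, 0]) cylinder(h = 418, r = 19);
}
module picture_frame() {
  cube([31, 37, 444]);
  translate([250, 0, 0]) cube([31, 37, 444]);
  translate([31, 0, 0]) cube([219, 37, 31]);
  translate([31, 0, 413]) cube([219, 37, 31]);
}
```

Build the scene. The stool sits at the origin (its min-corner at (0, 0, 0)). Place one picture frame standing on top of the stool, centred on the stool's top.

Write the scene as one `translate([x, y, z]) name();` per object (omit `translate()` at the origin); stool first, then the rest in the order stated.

stool();
translate([29, 143, 440]) picture_frame();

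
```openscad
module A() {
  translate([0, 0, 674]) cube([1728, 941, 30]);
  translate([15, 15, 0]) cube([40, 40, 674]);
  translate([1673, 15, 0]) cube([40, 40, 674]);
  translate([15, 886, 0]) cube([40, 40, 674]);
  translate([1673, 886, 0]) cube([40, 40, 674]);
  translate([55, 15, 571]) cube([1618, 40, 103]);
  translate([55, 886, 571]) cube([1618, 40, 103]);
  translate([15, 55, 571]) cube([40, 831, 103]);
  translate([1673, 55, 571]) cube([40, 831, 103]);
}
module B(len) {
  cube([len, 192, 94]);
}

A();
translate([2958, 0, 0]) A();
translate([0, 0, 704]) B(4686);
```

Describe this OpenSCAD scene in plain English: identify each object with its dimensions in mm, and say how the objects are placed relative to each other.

A is a rectangular dining table. The top is 1728×941×30 mm with its upper surface at z = 704 mm. It stands on four 40×40 mm square legs, each inset 15 mm from the nearest pair of top edges, running from the floor to the underside of the top. Four apron rails, 40 mm thick and 103 mm tall, run between adjacent legs with their top edges flush with the underside of the top and their outer faces flush with the legs' outer faces.

B is a rectangular beam 4686 mm long (x), 192 mm deep (y), 94 mm thick (z).

The beam spans the tops of two tables placed 1230 mm apart, resting at z = 704 mm.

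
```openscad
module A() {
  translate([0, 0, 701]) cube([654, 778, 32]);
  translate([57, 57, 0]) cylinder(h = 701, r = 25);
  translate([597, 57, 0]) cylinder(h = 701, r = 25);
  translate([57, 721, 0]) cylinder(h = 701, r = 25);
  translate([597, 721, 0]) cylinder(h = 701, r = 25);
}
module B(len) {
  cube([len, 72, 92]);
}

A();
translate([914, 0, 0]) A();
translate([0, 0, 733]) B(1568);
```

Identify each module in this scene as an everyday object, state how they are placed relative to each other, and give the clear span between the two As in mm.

A is a table. B is a beam. A beam spans the tops of two tables. The clear span between the two tables is 260 mm.

Second table starts at x = 914; first ends at x = 654; clear span = 914 − 654 = 260 mm.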